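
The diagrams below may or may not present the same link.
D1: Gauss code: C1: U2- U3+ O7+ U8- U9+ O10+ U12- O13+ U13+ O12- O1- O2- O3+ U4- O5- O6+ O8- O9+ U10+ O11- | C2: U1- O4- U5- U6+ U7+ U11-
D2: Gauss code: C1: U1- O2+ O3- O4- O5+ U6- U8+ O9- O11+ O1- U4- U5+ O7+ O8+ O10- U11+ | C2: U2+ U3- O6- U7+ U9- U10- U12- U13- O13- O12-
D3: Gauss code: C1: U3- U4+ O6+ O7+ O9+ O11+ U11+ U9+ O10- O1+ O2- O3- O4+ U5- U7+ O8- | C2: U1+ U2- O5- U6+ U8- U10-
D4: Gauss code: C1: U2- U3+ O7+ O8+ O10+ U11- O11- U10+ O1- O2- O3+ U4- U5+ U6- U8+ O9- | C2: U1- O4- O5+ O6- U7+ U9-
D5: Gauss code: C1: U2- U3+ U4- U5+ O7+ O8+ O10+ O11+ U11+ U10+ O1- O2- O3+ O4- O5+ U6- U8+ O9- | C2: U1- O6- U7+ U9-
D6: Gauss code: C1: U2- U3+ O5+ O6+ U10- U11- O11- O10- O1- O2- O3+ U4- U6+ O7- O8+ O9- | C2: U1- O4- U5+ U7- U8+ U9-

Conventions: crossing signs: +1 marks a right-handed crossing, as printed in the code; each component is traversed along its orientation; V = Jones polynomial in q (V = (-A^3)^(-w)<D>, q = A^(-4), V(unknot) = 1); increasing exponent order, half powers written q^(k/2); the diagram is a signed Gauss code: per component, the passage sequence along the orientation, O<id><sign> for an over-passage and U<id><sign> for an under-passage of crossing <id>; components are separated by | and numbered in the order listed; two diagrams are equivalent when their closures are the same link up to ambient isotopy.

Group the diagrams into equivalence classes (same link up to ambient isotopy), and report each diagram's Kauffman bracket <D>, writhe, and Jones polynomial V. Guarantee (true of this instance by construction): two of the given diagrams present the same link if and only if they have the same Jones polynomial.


classes: {D1, D2, D3, D4, D5, D6}
V(D1) = -q^(-5/2) - q^(-1/2)  [13 crossings, <D> = A^-1 + A^7, w = -1]
V(D2) = -q^(-5/2) - q^(-1/2)  (w -3, c 13, <D> = A^-7 + A)
V(D3) = -q^(-5/2) - q^(-1/2)  [11 crossings, <D> = A^5 + A^13, w = +1]
V(D4) = -q^(-5/2) - q^(-1/2)  (w -1, c 11, <D> = A^-1 + A^7)
V(D5) = -q^(-5/2) - q^(-1/2)  [11 crossings, <D> = A^5 + A^13, w = +1]
V(D6) = -q^(-5/2) - q^(-1/2)  (w -3, c 11, <D> = A^-7 + A)
insight: one V(q) for all 6 diagrams — one class (guaranteed)


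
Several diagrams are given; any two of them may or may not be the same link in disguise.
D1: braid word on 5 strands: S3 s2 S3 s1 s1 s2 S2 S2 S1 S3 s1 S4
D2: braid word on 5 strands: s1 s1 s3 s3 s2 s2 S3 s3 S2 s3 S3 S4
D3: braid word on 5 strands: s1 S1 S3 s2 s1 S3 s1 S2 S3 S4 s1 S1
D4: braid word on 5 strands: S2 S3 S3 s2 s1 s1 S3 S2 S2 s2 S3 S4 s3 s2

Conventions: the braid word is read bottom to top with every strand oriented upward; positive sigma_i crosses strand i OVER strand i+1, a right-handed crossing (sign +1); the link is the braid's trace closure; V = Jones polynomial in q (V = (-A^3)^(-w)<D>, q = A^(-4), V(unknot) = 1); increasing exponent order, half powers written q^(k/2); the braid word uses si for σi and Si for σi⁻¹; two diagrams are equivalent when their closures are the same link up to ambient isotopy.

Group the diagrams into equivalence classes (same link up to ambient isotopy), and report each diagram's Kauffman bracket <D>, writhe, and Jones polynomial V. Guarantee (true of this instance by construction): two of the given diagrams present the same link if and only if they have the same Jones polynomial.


grouping into links: {D1, D3, D4} | {D2}
V(D1) = q^-2 + 2 + q^2  (w -2, c 12, <D> = A^-14 + 2A^-6 + A^2)
D2 (bracket A^-8 + 2 + A^8; 12 crossings at w = +4): V = q + 2q^3 + q^5
V(D3) = q^-2 + 2 + q^2  [12 crossings, <D> = A^-14 + 2A^-6 + A^2, w = -2]
D4 (bracket A^-14 + 2A^-6 + A^2; 14 crossings at w = -2): V = q^-2 + 2 + q^2
key observation: comparing 4 Jones polynomials yields 2 groups


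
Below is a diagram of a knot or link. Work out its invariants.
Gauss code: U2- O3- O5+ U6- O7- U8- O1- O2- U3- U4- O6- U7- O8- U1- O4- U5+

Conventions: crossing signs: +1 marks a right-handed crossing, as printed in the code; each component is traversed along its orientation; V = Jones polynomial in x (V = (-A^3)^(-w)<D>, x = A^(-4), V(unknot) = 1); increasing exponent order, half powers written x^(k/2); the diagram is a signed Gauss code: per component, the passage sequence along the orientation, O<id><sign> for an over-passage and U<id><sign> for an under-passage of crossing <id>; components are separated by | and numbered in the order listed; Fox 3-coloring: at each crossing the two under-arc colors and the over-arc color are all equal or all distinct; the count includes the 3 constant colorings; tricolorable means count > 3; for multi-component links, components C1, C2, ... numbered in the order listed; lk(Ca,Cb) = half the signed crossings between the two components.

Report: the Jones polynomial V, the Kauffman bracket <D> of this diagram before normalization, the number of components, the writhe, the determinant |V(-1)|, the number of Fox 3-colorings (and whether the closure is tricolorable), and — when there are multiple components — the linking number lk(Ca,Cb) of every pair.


Jones polynomial: V(x) = -x^-9 + x^-8 - 2x^-7 + 3x^-6 - 2x^-5 + 2x^-4 - x^-3 + x^-2
<D> = A^-10 - A^-6 + 2A^-2 - 2A^2 + 3A^6 - 2A^10 + A^14 - A^18; writhe -6
components 1, writhe -6 (8 crossings)
3-colorings: 3 of 3^8, det 13 — not tricolorable
note: w = -6 (over 8 crossings) is diagram-only; (-A^3)^(6) removes it from V


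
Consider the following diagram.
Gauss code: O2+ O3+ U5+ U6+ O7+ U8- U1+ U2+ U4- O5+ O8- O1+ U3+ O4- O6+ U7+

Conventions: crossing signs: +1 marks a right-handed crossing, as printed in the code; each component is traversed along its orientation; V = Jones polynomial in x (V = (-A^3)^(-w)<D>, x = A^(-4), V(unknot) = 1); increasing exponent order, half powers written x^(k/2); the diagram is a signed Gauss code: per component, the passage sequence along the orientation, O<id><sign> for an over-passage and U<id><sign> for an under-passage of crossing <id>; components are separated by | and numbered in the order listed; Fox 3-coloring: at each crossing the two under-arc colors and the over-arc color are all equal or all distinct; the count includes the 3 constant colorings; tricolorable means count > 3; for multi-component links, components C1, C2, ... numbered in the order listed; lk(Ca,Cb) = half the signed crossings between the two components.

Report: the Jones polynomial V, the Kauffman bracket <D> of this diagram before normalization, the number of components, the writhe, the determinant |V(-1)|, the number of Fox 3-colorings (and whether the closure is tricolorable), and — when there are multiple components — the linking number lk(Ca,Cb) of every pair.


V(x) = x - x^2 + 2x^3 - x^4 + x^5 - x^6
bracket: -A^-12 + A^-8 - A^-4 + 2 - A^4 + A^8, w = +4
1 component, writhe +4, over 8 crossings
det 7, colorings 3 of 3^8 — not tricolorable
observation: w = +4 (over 8 crossings) is diagram-only; (-A^3)^(-4) removes it from V


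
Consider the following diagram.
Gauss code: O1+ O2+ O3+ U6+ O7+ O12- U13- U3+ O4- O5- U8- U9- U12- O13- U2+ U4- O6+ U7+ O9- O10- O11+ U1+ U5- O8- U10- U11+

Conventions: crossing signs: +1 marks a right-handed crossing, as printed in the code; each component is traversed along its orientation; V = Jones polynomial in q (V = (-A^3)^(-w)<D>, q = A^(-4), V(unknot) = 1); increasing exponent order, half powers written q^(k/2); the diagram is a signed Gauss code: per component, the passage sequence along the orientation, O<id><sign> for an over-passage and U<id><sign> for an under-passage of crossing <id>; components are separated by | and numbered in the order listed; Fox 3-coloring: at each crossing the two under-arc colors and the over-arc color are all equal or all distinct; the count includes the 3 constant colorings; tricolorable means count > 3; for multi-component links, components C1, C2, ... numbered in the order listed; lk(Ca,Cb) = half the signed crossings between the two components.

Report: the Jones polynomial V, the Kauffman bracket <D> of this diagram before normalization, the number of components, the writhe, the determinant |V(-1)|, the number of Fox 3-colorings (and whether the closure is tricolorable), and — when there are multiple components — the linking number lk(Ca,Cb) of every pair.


V = -q^-5 + q^-4 - q^-3 + 2q^-2 - q^-1 + 2 - q
<D> = A^-7 - 2A^-3 + A - 2A^5 + A^9 - A^13 + A^17 (w = -1)
1 component over 13 crossings, w = -1
9 Fox colorings among 3^13, |V(-1)| = 9: tricolorable
why: w = -1 shifts under R1 moves; the (-A^3)^(1) factor cancels that in V


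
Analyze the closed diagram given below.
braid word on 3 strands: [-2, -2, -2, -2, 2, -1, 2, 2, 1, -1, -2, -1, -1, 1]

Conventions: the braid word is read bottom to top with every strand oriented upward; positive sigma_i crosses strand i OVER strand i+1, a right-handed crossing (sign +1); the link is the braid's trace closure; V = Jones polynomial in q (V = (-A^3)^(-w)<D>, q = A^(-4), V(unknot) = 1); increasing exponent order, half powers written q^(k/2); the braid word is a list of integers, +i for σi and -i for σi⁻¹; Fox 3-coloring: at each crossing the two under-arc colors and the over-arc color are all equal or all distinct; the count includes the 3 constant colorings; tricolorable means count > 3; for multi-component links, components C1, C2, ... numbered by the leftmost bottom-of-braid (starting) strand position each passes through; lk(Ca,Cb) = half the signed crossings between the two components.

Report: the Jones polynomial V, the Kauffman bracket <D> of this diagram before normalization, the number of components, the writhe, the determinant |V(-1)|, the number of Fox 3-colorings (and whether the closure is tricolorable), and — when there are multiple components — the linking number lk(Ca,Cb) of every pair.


Jones polynomial: V(q) = -q^-6 + q^-5 - q^-4 + 2q^-3 - q^-2 + q^-1
<D> = A^-8 - A^-4 + 2 - A^4 + A^8 - A^12; writhe -4
components 1, writhe -4 (14 crossings)
3-colorings: 3 of 3^14, det 7 — not tricolorable
note: V spans 5 powers of q: at least 5 crossings in any diagram


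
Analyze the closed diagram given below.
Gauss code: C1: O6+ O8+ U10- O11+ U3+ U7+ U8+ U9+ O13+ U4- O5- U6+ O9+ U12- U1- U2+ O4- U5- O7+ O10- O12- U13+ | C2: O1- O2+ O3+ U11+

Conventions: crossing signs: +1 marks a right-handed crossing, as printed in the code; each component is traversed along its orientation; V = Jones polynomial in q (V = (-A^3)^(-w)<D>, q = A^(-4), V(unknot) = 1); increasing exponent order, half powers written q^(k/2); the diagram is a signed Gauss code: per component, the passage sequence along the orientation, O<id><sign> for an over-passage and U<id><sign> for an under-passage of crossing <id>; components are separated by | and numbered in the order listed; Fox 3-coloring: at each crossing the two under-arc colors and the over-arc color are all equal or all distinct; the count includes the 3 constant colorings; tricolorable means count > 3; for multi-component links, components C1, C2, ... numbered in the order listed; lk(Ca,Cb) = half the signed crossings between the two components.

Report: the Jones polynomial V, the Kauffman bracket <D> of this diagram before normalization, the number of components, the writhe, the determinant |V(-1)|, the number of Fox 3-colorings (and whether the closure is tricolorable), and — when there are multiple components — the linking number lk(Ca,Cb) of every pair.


Jones polynomial: V(q) = q^(-5/2) - 2q^(-3/2) + 3q^(-1/2) - 5q^(1/2) + 4q^(3/2) - 5q^(5/2) + 3q^(7/2) - 2q^(9/2) + q^(11/2)
<D> = -A^-13 + 2A^-9 - 3A^-5 + 5A^-1 - 4A^3 + 5A^7 - 3A^11 + 2A^15 - A^19; writhe +3
components 2, writhe +3 (13 crossings)
linking number lk(C1,C2) = +1
3-colorings: 3 of 3^13, det 26 — not tricolorable
note: det 26 = |V(-1)|; not divisible by 3, so not tricolorable


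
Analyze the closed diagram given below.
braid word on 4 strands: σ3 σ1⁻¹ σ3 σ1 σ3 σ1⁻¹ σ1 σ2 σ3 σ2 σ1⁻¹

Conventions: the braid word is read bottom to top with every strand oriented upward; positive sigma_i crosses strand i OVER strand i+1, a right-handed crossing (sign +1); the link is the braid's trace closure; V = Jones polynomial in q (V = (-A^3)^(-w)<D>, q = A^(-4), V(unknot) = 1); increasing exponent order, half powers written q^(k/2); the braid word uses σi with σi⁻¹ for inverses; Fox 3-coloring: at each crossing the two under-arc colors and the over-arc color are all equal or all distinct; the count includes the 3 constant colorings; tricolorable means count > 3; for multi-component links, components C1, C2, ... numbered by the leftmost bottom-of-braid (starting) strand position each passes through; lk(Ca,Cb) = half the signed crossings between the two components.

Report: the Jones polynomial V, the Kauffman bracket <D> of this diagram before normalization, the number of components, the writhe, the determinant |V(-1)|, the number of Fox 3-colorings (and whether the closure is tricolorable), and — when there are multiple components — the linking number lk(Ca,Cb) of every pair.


V(q) = q^2 + q^4 - q^5 + q^6 - q^7
bracket: A^-13 - A^-9 + A^-5 - A^-1 - A^7, w = +5
1 component, writhe +5, over 11 crossings
det 5, colorings 3 of 3^11 — not tricolorable
observation: |V(-1)| = 5: so not tricolorable, since 3 does not divide 5


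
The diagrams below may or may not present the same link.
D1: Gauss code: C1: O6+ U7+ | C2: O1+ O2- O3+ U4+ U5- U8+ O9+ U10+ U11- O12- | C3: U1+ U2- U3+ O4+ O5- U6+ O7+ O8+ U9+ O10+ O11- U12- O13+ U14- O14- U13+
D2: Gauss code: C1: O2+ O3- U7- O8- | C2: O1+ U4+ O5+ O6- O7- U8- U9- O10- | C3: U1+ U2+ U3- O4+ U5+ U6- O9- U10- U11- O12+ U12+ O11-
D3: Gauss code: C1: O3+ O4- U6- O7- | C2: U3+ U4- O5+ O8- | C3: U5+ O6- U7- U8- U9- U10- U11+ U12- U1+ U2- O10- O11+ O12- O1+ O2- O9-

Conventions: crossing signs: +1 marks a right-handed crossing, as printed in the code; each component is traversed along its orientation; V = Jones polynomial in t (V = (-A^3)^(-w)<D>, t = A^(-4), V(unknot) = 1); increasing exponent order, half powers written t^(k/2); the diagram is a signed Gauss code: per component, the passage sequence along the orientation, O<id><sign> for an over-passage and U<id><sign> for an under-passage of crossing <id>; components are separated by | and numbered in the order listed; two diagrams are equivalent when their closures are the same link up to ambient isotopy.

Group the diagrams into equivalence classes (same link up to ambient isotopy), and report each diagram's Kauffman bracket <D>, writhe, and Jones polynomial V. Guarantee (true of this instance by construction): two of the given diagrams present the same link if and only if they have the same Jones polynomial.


equivalence classes: {D1} | {D2, D3}
D1 (bracket A^-8 + 2 + A^8; 14 crossings at w = +4): V = t + 2t^3 + t^5
V(D2) = t^-3 + t^-2 + t^-1 + 1  [12 crossings, <D> = A^-6 + A^-2 + A^2 + A^6, w = -2]
D3 (bracket A^-12 + A^-8 + A^-4 + 1; 12 crossings at w = -4): V = t^-3 + t^-2 + t^-1 + 1
key observation: V(t) takes 2 values over 3 diagrams, fixing the grouping


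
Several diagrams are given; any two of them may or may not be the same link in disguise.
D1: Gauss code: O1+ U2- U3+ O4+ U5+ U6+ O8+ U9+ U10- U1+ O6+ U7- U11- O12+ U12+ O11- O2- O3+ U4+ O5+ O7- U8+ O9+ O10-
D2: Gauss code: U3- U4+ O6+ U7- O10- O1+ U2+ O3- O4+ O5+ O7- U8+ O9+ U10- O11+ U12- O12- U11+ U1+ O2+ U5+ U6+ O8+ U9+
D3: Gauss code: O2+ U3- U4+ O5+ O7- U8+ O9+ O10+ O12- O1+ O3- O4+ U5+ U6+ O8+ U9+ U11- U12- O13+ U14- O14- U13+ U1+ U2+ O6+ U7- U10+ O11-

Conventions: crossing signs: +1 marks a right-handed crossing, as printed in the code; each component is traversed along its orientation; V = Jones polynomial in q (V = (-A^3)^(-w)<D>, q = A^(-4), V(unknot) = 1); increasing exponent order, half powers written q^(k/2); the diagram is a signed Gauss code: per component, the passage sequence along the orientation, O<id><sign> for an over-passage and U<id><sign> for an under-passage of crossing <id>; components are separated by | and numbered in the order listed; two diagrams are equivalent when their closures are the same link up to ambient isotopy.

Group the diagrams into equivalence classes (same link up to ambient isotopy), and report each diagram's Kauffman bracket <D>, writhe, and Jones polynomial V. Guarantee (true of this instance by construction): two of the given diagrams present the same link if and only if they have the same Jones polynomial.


equivalence classes: {D1, D2, D3}
D1 (bracket -A^-12 + A^-8 - A^-4 + 2 - A^4 + A^8; 12 crossings at w = +4): V = q - q^2 + 2q^3 - q^4 + q^5 - q^6
V(D2) = q - q^2 + 2q^3 - q^4 + q^5 - q^6  [12 crossings, <D> = -A^-12 + A^-8 - A^-4 + 2 - A^4 + A^8, w = +4]
V(D3) = q - q^2 + 2q^3 - q^4 + q^5 - q^6  (w +4, c 14, <D> = -A^-12 + A^-8 - A^-4 + 2 - A^4 + A^8)
observation: one V(q) for all 3 diagrams — one class (guaranteed)


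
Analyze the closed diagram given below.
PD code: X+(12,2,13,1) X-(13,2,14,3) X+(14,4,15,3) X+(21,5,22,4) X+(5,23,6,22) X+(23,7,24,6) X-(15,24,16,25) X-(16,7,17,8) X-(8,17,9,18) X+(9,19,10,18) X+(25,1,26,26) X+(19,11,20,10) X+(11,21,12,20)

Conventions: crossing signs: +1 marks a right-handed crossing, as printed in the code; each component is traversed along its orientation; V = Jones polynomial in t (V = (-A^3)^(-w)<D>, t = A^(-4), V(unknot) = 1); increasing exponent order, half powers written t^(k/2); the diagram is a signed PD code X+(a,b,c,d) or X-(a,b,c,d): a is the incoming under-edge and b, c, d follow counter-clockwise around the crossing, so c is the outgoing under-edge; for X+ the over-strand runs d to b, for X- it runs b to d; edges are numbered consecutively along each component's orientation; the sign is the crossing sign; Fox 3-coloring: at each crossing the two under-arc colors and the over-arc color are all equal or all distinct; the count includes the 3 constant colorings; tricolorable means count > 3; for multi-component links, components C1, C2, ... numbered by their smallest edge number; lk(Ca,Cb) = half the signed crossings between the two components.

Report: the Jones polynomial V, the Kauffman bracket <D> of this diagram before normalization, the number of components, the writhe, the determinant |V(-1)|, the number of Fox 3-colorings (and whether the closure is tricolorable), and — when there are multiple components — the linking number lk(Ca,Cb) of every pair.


V(t) = t + t^3 - t^4
bracket: A^-1 - A^3 - A^11, w = +5
1 component, writhe +5, over 13 crossings
det 3, colorings 9 of 3^13 — tricolorable
observation: the span of V is 3, forcing >= 3 crossings in any diagram


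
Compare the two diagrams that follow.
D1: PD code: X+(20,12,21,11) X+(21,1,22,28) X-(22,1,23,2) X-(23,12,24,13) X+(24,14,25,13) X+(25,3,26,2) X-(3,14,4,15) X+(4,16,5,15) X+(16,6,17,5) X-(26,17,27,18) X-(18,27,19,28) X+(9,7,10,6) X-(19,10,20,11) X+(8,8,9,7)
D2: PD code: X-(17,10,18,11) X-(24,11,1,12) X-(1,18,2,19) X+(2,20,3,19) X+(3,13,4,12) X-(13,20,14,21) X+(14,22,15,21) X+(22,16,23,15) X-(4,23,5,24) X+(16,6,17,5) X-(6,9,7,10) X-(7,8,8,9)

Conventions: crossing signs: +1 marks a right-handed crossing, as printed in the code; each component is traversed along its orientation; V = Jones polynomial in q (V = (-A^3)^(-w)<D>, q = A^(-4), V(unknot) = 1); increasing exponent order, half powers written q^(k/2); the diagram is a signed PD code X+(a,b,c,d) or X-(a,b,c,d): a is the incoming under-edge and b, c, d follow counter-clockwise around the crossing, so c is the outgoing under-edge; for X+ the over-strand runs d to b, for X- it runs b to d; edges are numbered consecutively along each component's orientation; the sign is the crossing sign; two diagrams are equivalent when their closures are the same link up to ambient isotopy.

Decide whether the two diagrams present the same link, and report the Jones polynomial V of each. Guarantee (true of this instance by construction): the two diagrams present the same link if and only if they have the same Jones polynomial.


same link: yes
V(D1) = 1  [14 crossings, <D> = A^6, w = +2]
V(D2) = 1  (w -2, c 12, <D> = A^-6)
note: from 14 to 12 crossings by R-moves: one link, two diagrams


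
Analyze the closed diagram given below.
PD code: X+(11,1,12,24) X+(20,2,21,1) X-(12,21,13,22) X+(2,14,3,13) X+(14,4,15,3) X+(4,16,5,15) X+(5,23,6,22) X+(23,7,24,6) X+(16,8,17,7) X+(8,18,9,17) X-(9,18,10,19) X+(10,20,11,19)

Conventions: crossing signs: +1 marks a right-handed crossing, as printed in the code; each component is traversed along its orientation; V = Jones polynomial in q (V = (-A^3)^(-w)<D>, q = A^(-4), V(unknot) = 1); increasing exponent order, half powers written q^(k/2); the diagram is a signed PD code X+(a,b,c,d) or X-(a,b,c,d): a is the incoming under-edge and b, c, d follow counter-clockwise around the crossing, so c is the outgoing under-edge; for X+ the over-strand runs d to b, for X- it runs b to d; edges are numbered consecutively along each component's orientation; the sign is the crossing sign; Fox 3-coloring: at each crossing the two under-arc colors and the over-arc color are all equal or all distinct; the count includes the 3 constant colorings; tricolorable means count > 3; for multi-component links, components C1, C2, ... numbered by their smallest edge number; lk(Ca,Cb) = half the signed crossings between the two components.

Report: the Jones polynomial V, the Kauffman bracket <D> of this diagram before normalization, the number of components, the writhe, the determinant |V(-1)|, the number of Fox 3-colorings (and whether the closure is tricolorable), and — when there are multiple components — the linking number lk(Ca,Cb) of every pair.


V(q) = q^3 + q^5 - q^6 + q^7 - q^8 + q^9 - q^10
bracket: -A^-16 + A^-12 - A^-8 + A^-4 - 1 + A^4 + A^12, w = +8
1 component, writhe +8, over 12 crossings
det 7, colorings 3 of 3^12 — not tricolorable
observation: det 7 = |V(-1)|; not divisible by 3, so not tricolorable


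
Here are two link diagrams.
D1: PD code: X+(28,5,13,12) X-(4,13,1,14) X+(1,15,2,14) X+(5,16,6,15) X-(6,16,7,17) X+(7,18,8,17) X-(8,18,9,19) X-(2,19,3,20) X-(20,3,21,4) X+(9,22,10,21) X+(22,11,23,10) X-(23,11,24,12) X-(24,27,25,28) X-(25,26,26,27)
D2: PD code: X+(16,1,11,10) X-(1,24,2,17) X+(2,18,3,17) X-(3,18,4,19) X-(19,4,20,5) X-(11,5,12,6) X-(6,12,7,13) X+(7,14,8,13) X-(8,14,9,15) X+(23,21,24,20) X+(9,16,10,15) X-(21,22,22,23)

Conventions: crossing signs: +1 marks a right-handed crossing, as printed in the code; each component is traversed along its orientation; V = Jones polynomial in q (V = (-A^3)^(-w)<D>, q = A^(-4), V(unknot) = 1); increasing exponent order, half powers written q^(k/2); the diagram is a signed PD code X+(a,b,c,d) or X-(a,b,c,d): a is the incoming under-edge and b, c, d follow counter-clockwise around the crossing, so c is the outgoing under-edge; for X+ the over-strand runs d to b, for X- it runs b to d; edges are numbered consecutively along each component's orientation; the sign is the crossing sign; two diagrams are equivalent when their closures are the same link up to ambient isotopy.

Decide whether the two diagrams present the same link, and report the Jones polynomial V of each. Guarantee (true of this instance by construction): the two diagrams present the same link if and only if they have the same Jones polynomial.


same link: no
V(D1) = q^-2 + 2 + q^2  [14 crossings, <D> = A^-14 + 2A^-6 + A^2, w = -2]
V(D2) = q^-3 + q^-2 + q^-1 + 1  (w -2, c 12, <D> = A^-6 + A^-2 + A^2 + A^6)
note: 2 values of V(q) split the 2 diagrams


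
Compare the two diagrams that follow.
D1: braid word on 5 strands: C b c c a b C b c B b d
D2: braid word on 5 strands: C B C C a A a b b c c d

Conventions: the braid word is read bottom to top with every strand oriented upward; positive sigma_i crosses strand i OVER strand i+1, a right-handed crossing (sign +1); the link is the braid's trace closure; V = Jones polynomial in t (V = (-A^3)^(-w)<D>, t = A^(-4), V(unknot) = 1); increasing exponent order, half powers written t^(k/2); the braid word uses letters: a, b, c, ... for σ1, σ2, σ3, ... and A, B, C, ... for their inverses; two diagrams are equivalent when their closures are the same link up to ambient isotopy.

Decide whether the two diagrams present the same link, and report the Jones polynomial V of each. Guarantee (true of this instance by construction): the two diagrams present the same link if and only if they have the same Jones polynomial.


equivalent: no
D1 (bracket -A^-6 + A^-2 - A^2 + 2A^6 - A^10 + A^14; 12 crossings at w = +6): V = t - t^2 + 2t^3 - t^4 + t^5 - t^6
V(D2) = t^-2 - t^-1 + 1 - t + t^2  (w +2, c 12, <D> = A^-2 - A^2 + A^6 - A^10 + A^14)
key observation: 2 values of V(t) split the 2 diagrams


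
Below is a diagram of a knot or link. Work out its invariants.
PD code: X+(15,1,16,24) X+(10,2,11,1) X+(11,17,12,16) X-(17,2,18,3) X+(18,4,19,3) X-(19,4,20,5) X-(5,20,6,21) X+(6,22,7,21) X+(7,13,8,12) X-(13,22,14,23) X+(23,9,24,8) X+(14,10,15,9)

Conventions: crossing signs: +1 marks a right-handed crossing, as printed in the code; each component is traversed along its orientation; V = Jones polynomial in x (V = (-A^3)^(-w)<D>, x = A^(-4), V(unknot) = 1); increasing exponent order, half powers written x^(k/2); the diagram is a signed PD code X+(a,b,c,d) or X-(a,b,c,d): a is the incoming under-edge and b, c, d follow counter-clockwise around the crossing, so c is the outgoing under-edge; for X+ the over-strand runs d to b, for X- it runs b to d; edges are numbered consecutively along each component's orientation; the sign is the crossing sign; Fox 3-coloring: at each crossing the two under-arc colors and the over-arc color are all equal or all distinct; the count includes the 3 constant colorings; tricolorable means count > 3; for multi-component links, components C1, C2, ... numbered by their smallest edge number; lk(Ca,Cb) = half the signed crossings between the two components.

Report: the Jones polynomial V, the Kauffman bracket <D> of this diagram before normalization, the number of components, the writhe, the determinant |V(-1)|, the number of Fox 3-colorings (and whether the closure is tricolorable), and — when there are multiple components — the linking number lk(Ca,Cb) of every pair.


V(x) = x - x^2 + 2x^3 - x^4 + x^5 - x^6
bracket: -A^-12 + A^-8 - A^-4 + 2 - A^4 + A^8, w = +4
1 component, writhe +4, over 12 crossings
det 7, colorings 3 of 3^12 — not tricolorable
observation: det 7 = |V(-1)|; not divisible by 3, so not tricolorable


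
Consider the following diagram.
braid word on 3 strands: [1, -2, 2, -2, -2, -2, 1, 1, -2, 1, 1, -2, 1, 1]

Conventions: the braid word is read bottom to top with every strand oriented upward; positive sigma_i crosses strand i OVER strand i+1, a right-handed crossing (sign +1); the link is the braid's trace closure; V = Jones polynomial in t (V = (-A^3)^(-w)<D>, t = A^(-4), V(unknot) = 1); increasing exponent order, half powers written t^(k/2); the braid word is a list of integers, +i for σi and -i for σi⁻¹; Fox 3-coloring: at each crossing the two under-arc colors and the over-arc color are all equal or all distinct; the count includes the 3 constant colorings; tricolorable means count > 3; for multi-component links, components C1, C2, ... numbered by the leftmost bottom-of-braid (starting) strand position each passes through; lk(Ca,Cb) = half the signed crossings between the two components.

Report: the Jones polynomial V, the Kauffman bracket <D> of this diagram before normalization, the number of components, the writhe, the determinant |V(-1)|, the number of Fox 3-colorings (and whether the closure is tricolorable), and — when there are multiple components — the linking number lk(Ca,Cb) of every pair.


V(t) = -t^-4 + 3t^-3 - 7t^-2 + 12t^-1 - 17 + 22t - 22t^2 + 22t^3 - 18t^4 + 12t^5 - 7t^6 + 3t^7 - t^8
bracket: -A^-26 + 3A^-22 - 7A^-18 + 12A^-14 - 18A^-10 + 22A^-6 - 22A^-2 + 22A^2 - 17A^6 + 12A^10 - 7A^14 + 3A^18 - A^22, w = +2
1 component, writhe +2, over 14 crossings
det 147, colorings 9 of 3^14 — tricolorable
observation: the span of V is 12, forcing >= 12 crossings in any diagram


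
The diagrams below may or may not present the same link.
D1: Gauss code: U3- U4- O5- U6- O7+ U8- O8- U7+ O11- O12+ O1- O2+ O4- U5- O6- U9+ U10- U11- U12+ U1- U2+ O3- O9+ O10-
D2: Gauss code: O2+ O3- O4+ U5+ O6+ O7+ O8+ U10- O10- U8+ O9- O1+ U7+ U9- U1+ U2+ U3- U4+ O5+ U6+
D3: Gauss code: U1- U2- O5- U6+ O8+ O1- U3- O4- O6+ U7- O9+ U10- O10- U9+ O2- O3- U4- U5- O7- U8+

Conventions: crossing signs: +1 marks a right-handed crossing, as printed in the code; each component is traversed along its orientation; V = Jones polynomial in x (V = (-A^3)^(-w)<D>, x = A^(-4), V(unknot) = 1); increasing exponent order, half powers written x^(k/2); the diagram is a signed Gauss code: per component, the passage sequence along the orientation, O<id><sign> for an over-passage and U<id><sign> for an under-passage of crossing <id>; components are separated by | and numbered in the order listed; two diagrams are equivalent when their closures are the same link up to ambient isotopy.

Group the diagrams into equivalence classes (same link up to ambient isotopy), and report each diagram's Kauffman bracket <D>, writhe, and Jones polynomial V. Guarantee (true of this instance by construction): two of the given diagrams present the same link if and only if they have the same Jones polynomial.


grouping into links: {D1} | {D2} | {D3}
V(D1) = -x^-4 + x^-3 + x^-1  (w -4, c 12, <D> = A^-8 + 1 - A^4)
V(D2) = x + x^3 - x^4  [10 crossings, <D> = -A^-4 + 1 + A^8, w = +4]
V(D3) = -x^-6 + x^-5 - x^-4 + 2x^-3 - x^-2 + x^-1  (w -4, c 10, <D> = A^-8 - A^-4 + 2 - A^4 + A^8 - A^12)
key observation: V(x) takes 3 values over 3 diagrams, fixing the grouping


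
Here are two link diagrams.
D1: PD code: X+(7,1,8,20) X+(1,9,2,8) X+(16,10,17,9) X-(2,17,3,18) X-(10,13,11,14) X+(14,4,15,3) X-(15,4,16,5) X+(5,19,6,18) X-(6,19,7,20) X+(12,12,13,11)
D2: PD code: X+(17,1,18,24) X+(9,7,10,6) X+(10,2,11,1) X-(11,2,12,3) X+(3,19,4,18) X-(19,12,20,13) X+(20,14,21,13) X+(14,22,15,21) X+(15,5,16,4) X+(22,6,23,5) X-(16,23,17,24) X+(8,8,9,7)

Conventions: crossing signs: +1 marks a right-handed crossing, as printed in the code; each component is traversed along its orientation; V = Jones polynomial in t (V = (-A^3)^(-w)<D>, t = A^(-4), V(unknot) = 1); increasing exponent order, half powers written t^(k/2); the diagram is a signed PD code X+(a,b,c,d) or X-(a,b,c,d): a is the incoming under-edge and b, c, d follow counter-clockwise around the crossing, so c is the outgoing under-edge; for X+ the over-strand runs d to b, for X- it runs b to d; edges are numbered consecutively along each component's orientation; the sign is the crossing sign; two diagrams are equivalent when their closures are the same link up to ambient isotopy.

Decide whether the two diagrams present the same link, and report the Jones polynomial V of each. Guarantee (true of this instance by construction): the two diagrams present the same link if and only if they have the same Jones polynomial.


equivalent: no
V(D1) = 1  (w +2, c 10, <D> = A^6)
D2 (bracket -A^2 + A^6 + A^14; 12 crossings at w = +6): V = t + t^3 - t^4
why: 2 classes among 2 diagrams; unequal V(t) rules out equality


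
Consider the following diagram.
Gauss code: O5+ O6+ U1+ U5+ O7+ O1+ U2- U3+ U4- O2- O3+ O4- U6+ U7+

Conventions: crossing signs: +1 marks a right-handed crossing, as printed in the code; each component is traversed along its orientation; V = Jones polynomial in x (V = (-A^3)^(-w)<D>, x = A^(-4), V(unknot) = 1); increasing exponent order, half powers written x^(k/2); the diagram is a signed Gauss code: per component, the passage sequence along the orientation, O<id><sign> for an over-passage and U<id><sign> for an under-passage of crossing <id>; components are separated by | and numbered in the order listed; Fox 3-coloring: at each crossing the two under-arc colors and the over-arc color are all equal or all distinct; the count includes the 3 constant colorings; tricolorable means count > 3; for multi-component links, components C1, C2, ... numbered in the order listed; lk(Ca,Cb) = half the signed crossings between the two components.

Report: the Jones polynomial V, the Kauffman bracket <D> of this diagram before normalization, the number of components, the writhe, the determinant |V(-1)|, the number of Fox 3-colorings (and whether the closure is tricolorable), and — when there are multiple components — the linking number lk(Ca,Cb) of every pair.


V(x) = x + x^3 - x^4
bracket: A^-7 - A^-3 - A^5, w = +3
1 component, writhe +3, over 7 crossings
det 3, colorings 9 of 3^7 — tricolorable
observation: det 3 = |V(-1)|; divisible by 3, so tricolorable


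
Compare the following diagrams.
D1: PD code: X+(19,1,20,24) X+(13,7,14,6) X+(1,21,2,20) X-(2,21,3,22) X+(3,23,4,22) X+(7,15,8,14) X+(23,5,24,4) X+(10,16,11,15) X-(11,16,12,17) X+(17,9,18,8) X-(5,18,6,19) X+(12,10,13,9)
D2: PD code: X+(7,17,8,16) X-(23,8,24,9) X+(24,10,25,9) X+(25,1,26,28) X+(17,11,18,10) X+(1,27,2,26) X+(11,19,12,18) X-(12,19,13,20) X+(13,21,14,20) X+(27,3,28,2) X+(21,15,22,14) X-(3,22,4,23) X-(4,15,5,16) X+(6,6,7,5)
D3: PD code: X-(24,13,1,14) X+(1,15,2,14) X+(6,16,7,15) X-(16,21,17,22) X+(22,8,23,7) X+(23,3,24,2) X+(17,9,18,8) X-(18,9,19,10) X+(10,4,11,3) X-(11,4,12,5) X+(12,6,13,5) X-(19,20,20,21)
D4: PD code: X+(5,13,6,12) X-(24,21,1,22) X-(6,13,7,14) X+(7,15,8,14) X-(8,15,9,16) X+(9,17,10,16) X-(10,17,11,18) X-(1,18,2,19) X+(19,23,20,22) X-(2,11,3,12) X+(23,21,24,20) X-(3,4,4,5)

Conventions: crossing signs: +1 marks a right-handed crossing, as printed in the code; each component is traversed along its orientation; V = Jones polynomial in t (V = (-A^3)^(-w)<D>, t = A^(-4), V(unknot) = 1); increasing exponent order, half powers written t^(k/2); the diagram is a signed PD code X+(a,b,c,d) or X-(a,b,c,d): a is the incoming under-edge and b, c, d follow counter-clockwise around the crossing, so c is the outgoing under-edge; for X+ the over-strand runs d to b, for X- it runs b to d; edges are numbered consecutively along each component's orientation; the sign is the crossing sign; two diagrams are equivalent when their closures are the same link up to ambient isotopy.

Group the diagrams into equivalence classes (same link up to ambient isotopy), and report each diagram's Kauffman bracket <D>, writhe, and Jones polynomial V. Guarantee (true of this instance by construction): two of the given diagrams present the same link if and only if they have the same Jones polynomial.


classes: {D1, D2} | {D3} | {D4}
V(D1) = t^2 + 2t^4 - 2t^5 + t^6 - 2t^7 + t^8  [12 crossings, <D> = A^-14 - 2A^-10 + A^-6 - 2A^-2 + 2A^2 + A^10, w = +6]
V(D2) = t^2 + 2t^4 - 2t^5 + t^6 - 2t^7 + t^8  [14 crossings, <D> = A^-14 - 2A^-10 + A^-6 - 2A^-2 + 2A^2 + A^10, w = +6]
D3 (bracket -A^-10 + A^-6 + A^2; 12 crossings at w = +2): V = t + t^3 - t^4
D4 (bracket A^-6; 12 crossings at w = -2): V = 1
insight: V(t) takes 3 values over 4 diagrams, fixing the grouping


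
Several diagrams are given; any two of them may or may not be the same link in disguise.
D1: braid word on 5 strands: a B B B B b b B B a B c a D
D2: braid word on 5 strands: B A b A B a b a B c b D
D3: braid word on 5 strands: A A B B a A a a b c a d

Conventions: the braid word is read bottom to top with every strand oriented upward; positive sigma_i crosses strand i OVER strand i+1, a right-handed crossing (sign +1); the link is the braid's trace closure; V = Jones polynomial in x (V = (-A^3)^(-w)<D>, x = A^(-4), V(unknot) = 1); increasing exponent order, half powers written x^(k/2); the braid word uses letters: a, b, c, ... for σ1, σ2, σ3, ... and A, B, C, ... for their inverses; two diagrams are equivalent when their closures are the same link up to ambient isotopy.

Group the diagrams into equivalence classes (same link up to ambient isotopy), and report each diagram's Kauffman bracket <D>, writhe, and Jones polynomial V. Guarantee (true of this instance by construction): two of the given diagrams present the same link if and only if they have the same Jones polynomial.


equivalence classes: {D1} | {D2} | {D3}
D1 (bracket -A^-14 + 2A^-10 - 2A^-6 + 4A^-2 - 4A^2 + 4A^6 - 3A^10 + 2A^14 - A^18; 14 crossings at w = -2): V = -x^-6 + 2x^-5 - 3x^-4 + 4x^-3 - 4x^-2 + 4x^-1 - 2 + 2x - x^2
V(D2) = 1  [12 crossings, <D> = 1, w = 0]
V(D3) = x^-2 - x^-1 + 1 - x + x^2  (w +2, c 12, <D> = A^-2 - A^2 + A^6 - A^10 + A^14)
observation: 3 classes among 3 diagrams; unequal V(x) rules out equality


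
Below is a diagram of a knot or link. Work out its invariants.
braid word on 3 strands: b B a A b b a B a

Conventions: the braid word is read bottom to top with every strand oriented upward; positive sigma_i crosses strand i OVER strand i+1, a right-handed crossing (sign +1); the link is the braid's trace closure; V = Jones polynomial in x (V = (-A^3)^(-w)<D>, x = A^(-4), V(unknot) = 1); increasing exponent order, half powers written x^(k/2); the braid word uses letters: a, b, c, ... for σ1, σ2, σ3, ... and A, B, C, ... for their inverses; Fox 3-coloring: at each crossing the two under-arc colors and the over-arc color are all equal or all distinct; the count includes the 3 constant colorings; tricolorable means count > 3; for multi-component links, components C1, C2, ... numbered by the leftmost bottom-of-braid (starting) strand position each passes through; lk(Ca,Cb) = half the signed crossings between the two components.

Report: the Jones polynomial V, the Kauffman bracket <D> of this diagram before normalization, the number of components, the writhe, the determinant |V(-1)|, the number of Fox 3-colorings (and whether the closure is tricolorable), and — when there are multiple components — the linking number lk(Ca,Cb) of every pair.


V(x) = -x^(1/2) + x^(3/2) - x^(5/2) - x^(9/2)
bracket: A^-9 + A^-1 - A^3 + A^7, w = +3
2 components, writhe +3, over 9 crossings
lk(C1,C2) = +2
det 4, colorings 3 of 3^9 — not tricolorable
observation: inverse pairs cancel, leaving σ2 σ2 σ1 σ2⁻¹ σ1


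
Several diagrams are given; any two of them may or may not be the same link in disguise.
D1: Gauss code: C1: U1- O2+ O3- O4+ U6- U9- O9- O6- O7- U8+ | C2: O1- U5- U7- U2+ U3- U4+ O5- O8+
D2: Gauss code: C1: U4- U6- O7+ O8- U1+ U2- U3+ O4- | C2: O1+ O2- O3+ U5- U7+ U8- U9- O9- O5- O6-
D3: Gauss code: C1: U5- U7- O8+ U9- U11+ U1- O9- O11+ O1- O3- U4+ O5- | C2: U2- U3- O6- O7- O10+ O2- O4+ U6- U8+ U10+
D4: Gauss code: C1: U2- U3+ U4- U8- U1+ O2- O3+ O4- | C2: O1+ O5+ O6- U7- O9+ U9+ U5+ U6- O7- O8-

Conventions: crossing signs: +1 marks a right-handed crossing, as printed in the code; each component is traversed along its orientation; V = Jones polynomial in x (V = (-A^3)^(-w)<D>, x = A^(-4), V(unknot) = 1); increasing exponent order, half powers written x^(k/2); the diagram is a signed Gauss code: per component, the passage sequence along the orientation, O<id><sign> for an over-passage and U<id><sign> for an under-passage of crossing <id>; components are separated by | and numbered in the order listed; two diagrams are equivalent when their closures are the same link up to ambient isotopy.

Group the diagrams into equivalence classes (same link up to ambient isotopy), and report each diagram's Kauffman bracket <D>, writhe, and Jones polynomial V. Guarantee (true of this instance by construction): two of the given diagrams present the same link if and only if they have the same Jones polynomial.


equivalence classes: {D1, D2, D3, D4}
D1 (bracket A^-11 + A^-7; 9 crossings at w = -3): V = -x^(-1/2) - x^(1/2)
V(D2) = -x^(-1/2) - x^(1/2)  [9 crossings, <D> = A^-11 + A^-7, w = -3]
D3 (bracket A^-11 + A^-7; 11 crossings at w = -3): V = -x^(-1/2) - x^(1/2)
D4 (bracket A^-5 + A^-1; 9 crossings at w = -1): V = -x^(-1/2) - x^(1/2)
observation: one V(x) for all 4 diagrams — one class (guaranteed)


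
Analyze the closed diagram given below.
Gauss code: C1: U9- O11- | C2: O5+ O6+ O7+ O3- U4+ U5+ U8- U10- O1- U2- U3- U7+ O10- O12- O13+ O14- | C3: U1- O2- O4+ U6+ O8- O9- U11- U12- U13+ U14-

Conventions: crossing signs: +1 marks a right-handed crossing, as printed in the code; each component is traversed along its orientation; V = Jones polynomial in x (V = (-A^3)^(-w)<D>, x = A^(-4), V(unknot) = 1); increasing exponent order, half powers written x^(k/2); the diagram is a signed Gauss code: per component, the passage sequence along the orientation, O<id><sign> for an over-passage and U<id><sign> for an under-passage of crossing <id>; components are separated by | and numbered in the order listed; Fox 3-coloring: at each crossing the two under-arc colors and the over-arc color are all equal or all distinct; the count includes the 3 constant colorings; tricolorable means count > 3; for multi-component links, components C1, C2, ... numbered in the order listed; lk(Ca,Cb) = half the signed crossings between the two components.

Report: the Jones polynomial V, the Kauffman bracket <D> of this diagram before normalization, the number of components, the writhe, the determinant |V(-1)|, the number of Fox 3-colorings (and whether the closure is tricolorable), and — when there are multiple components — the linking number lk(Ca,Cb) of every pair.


V(x) = x^-5 + 2x^-3 + x^-1
bracket: A^-8 + 2 + A^8, w = -4
3 components, writhe -4, over 14 crossings
lk(C1,C2) = 0
linking number lk(C1,C3) = -1
lk(C2,C3): -1
det 4, colorings 3 of 3^14 — not tricolorable
observation: |V(-1)| = 4: so not tricolorable, since 3 does not divide 4
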